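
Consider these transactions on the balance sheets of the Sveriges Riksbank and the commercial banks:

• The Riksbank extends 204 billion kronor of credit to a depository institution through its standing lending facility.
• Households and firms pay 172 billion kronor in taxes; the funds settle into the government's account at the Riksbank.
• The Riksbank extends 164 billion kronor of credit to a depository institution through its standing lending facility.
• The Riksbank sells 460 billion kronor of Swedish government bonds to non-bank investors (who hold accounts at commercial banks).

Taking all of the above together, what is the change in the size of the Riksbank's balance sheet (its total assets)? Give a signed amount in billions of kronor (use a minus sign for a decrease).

Discount-window loan 204 billion kronor: a Riksbank asset is acquired → +204B.
Government account inflow 172 billion kronor: only the composition of liabilities changes → 0.
Discount-window loan 164 billion kronor: a Riksbank asset is acquired → +164B.
Asset sale (to non-banks) 460 billion kronor: a Riksbank asset is shed → −460B.
Net: 204 + 0 + 164 − 460 = -92 billion.

-92 billion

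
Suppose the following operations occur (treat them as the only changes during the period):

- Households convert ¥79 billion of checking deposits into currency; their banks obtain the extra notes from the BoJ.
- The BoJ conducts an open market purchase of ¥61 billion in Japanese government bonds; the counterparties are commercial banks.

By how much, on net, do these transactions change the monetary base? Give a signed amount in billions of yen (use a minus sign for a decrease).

+¥61 billion

BoJ balance sheet:
  Assets:      Securities +¥61B
  Liabilities: Bank reserves −¥18B, Currency in circulation +¥79B
Commercial banking system:
  Assets:      Reserves at CB −¥18B, Securities −¥61B
  Liabilities: Checkable deposits −¥79B
Monetary base = currency + reserves: +¥79B + (−¥18B) = +¥61 billion.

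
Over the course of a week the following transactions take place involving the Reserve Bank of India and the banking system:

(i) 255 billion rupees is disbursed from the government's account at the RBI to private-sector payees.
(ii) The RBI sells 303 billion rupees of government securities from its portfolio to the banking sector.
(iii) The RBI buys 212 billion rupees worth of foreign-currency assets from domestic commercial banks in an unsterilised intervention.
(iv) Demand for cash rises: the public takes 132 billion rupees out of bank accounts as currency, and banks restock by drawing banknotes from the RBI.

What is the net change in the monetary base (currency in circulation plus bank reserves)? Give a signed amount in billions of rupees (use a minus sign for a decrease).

+164 billion

Government spending 255 billion rupees: a non-base liability converts back to reserves → +255B.
OMO sale (to banks) 303 billion rupees: RBI balance sheet contracts → −303B.
FX purchase 212 billion rupees: RBI balance sheet expands → +212B.
Currency withdrawal 132 billion rupees: just a shift between currency and reserves — both are base money → 0.
Net: 255 − 303 + 212 + 0 = +164 billion.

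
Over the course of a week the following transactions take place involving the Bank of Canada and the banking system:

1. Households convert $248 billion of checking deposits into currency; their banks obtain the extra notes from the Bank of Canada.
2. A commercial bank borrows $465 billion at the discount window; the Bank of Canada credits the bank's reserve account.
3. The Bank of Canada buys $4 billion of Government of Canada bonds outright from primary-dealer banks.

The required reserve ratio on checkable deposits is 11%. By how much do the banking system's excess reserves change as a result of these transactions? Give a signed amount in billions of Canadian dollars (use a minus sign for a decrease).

Currency withdrawal $248 billion: reserves −$248B, deposits −$248B.
Discount-window loan $465 billion: reserves +$465B, deposits 0.
OMO purchase (from banks) $4 billion: reserves +$4B, deposits 0.
Totals: Δreserves = +$221B, Δdeposits = −$248B.
Δrequired reserves = 11% × −$248B = −$27.28B.
Δexcess reserves = Δreserves − Δrequired = +$221B − (−$27.28B) = +$248.28 billion.

+$248.28 billion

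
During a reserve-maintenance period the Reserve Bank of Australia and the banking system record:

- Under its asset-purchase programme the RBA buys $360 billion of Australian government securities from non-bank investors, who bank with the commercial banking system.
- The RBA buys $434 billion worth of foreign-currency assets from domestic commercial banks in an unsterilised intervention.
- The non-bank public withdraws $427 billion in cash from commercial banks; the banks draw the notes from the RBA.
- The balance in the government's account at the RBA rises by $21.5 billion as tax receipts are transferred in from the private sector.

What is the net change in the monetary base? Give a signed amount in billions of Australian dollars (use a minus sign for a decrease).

+$772.5 billion

Asset purchase (from non-banks) $360 billion: RBA balance sheet expands → +$360B.
FX purchase $434 billion: RBA balance sheet expands → +$434B.
Currency withdrawal $427 billion: just a shift between currency and reserves — both are base money → 0.
Government account inflow $21.5 billion: reserves shift to a non-base liability → −$21.5B.
Net: 360 + 434 + 0 − 21.5 = +$772.5 billion.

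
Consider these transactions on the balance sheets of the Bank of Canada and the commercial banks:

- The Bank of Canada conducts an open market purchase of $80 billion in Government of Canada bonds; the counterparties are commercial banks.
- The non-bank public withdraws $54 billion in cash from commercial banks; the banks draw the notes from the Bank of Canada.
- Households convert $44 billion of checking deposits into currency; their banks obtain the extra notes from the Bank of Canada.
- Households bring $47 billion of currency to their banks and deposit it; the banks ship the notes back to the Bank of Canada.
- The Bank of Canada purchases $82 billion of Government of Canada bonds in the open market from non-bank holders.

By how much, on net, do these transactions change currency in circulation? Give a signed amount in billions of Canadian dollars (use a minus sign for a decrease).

+$51 billion

Bank of Canada balance sheet:
  Assets:      Securities +$162B
  Liabilities: Bank reserves +$111B, Currency in circulation +$51B
Commercial banking system:
  Assets:      Reserves at CB +$111B, Securities −$80B
  Liabilities: Checkable deposits +$31B
So the change in currency in circulation is +$51 billion.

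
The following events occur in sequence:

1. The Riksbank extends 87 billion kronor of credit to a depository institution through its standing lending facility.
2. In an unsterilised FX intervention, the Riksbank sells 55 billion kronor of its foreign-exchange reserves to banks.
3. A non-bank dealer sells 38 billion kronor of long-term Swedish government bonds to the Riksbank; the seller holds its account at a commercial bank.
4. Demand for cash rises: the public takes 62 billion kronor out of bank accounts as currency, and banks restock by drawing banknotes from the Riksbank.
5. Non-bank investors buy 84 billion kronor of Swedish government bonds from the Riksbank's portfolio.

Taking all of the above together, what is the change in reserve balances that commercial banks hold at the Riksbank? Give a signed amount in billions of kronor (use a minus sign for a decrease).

-76 billion

Discount-window loan 87 billion kronor: the loan is credited to the bank's reserve account → +87B.
FX sale 55 billion kronor: the buying banks pay out of their reserve balances → −55B.
Asset purchase (from non-banks) 38 billion kronor: the Riksbank pays by crediting reserve accounts → +38B.
Currency withdrawal 62 billion kronor: banks swap reserves for currency → −62B.
Asset sale (to non-banks) 84 billion kronor: the non-bank buyers' banks settle from reserves → −84B.
Net: 87 − 55 + 38 − 62 − 84 = -76 billion.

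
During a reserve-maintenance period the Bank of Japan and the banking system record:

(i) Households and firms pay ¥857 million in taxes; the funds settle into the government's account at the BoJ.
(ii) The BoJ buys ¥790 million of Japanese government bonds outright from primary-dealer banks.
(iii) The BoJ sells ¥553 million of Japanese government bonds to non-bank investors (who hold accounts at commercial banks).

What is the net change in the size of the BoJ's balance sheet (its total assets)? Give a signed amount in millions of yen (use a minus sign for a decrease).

+¥237 million

BoJ balance sheet:
  Assets:      Securities +¥237M
  Liabilities: Bank reserves −¥620M, Government deposits +¥857M
Commercial banking system:
  Assets:      Reserves at CB −¥620M, Securities −¥790M
  Liabilities: Checkable deposits −¥1410M
Change in total BoJ assets = +¥237 million.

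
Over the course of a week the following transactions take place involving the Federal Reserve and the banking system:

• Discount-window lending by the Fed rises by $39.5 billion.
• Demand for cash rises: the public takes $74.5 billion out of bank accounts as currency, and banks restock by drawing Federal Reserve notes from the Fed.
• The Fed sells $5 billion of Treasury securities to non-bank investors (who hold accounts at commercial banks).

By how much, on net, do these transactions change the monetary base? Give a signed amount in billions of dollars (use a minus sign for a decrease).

+$34.5 billion

Discount-window loan $39.5 billion: Fed balance sheet expands → +$39.5B.
Currency withdrawal $74.5 billion: just a shift between currency and reserves — both are base money → 0.
Asset sale (to non-banks) $5 billion: Fed balance sheet contracts → −$5B.
Net: 39.5 + 0 − 5 = +$34.5 billion.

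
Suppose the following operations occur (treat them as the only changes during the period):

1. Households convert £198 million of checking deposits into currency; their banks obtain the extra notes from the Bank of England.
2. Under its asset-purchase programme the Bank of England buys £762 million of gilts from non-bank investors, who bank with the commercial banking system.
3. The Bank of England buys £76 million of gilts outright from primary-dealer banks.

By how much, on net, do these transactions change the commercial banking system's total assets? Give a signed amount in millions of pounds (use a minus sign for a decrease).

Currency withdrawal £198 million: bank balance sheets shrink → −£198M.
Asset purchase (from non-banks) £762 million: bank balance sheets expand → +£762M.
OMO purchase (from banks) £76 million: just an asset swap on bank balance sheets → 0.
Net: −198 + 762 + 0 = +£564 million.

+£564 million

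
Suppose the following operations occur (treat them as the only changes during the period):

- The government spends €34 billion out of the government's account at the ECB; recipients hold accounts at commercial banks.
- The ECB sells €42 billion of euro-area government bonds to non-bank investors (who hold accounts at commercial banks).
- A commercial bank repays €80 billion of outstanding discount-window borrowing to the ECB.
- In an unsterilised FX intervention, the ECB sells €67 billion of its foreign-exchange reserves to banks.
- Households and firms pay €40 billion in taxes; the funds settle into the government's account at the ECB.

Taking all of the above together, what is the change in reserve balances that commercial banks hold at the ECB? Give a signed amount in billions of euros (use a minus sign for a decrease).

-€195 billion

Government spending €34 billion: government payments flow into bank reserve accounts → +€34B.
Asset sale (to non-banks) €42 billion: the non-bank buyers' banks settle from reserves → −€42B.
Discount-window repayment €80 billion: repayment is debited from reserves → −€80B.
FX sale €67 billion: the buying banks pay out of their reserve balances → −€67B.
Government account inflow €40 billion: funds move from bank reserves into the government account → −€40B.
Net: 34 − 42 − 80 − 67 − 40 = -€195 billion.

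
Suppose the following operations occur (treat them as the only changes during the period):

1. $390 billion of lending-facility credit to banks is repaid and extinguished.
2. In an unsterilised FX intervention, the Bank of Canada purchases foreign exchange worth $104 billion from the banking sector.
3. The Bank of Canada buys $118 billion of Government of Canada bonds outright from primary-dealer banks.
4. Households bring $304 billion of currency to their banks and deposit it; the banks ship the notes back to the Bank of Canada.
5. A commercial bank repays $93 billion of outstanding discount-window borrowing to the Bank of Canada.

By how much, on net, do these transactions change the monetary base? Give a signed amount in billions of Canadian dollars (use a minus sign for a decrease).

-$261 billion

Bank of Canada balance sheet:
  Assets:      Securities +$118B, Loans to banks −$483B, Foreign assets +$104B
  Liabilities: Bank reserves +$43B, Currency in circulation −$304B
Commercial banking system:
  Assets:      Reserves at CB +$43B, Securities −$118B, Foreign assets −$104B
  Liabilities: Checkable deposits +$304B, Borrowings from CB −$483B
Monetary base = currency + reserves: −$304B + (+$43B) = -$261 billion.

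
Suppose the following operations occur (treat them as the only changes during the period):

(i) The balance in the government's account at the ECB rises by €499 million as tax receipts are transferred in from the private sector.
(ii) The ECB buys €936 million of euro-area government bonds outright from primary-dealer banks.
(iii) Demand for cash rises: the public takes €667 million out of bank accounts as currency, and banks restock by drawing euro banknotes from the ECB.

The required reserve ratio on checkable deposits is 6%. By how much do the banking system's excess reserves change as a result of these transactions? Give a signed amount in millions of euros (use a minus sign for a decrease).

-€160.04 million

Government account inflow €499 million: reserves −€499M, deposits −€499M.
OMO purchase (from banks) €936 million: reserves +€936M, deposits 0.
Currency withdrawal €667 million: reserves −€667M, deposits −€667M.
Totals: Δreserves = −€230M, Δdeposits = −€1166M.
Δrequired reserves = 6% × −€1166M = −€69.96M.
Δexcess reserves = Δreserves − Δrequired = −€230M − (−€69.96M) = -€160.04 million.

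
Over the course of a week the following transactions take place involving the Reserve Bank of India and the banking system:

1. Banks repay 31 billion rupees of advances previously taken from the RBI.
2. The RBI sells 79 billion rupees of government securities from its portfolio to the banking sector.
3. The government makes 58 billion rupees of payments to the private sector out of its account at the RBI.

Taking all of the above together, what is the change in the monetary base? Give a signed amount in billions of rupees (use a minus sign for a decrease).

-52 billion

Discount-window repayment 31 billion rupees: RBI balance sheet contracts → −31B.
OMO sale (to banks) 79 billion rupees: RBI balance sheet contracts → −79B.
Government spending 58 billion rupees: a non-base liability converts back to reserves → +58B.
Net: −31 − 79 + 58 = -52 billion.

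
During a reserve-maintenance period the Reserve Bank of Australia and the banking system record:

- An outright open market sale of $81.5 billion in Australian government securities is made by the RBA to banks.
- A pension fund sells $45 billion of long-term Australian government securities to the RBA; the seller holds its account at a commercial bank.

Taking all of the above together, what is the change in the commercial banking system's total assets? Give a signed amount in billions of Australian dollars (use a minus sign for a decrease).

+$45 billion

RBA balance sheet:
  Assets:      Securities −$36.5B
  Liabilities: Bank reserves −$36.5B
Commercial banking system:
  Assets:      Reserves at CB −$36.5B, Securities +$81.5B
  Liabilities: Checkable deposits +$45B
Change in total bank assets = +$45 billion.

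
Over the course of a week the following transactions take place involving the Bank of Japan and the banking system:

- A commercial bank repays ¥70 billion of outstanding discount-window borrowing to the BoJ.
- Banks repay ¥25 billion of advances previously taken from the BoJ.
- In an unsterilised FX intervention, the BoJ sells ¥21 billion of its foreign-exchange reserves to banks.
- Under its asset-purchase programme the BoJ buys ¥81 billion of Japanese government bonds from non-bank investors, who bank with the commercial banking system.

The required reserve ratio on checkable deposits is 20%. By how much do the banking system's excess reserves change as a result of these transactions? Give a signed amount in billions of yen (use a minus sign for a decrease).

-¥51.2 billion

Discount-window repayment ¥70 billion: reserves −¥70B, deposits 0.
Discount-window repayment ¥25 billion: reserves −¥25B, deposits 0.
FX sale ¥21 billion: reserves −¥21B, deposits 0.
Asset purchase (from non-banks) ¥81 billion: reserves +¥81B, deposits +¥81B.
Totals: Δreserves = −¥35B, Δdeposits = +¥81B.
Δrequired reserves = 20% × +¥81B = +¥16.2B.
Δexcess reserves = Δreserves − Δrequired = −¥35B − (+¥16.2B) = -¥51.2 billion.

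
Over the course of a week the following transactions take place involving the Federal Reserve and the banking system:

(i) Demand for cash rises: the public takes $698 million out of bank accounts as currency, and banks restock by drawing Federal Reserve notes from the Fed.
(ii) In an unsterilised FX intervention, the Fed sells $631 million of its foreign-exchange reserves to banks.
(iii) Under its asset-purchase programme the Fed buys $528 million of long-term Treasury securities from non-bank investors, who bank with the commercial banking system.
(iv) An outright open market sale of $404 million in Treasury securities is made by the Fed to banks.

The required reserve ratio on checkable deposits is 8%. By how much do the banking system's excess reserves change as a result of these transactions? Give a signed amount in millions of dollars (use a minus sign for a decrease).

-$1191.4 million

Currency withdrawal $698 million: reserves −$698M, deposits −$698M.
FX sale $631 million: reserves −$631M, deposits 0.
Asset purchase (from non-banks) $528 million: reserves +$528M, deposits +$528M.
OMO sale (to banks) $404 million: reserves −$404M, deposits 0.
Totals: Δreserves = −$1205M, Δdeposits = −$170M.
Δrequired reserves = 8% × −$170M = −$13.6M.
Δexcess reserves = Δreserves − Δrequired = −$1205M − (−$13.6M) = -$1191.4 million.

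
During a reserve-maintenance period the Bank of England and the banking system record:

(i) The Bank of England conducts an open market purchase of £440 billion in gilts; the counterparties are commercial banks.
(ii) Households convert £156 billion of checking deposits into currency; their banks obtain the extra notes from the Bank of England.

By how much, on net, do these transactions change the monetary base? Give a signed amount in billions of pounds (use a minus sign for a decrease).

OMO purchase (from banks) £440 billion: Bank of England balance sheet expands → +£440B.
Currency withdrawal £156 billion: just a shift between currency and reserves — both are base money → 0.
Net: 440 + 0 = +£440 billion.

+£440 billion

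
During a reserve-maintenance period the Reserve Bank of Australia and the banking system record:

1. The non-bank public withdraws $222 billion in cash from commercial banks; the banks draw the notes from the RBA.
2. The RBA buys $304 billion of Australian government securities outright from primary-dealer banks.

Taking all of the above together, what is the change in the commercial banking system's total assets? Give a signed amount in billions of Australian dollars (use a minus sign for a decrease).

-$222 billion

RBA balance sheet:
  Assets:      Securities +$304B
  Liabilities: Bank reserves +$82B, Currency in circulation +$222B
Commercial banking system:
  Assets:      Reserves at CB +$82B, Securities −$304B
  Liabilities: Checkable deposits −$222B
Change in total bank assets = -$222 billion.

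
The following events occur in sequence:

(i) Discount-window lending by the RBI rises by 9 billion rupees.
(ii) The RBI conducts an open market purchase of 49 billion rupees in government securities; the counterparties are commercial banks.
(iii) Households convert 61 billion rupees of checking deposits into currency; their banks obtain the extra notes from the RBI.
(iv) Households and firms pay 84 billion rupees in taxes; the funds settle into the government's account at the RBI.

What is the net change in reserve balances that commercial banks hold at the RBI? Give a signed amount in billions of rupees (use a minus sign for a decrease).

Discount-window loan 9 billion rupees: the loan is credited to the bank's reserve account → +9B.
OMO purchase (from banks) 49 billion rupees: the RBI pays by crediting reserve accounts → +49B.
Currency withdrawal 61 billion rupees: banks swap reserves for currency → −61B.
Government account inflow 84 billion rupees: funds move from bank reserves into the government account → −84B.
Net: 9 + 49 − 61 − 84 = -87 billion.

-87 billion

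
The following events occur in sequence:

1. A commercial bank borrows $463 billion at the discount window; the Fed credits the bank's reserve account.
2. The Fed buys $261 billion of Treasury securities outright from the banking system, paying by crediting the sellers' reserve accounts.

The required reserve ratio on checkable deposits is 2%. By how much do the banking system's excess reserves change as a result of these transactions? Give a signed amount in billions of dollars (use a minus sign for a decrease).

+$724 billion

Discount-window loan $463 billion: reserves +$463B, deposits 0.
OMO purchase (from banks) $261 billion: reserves +$261B, deposits 0.
Totals: Δreserves = +$724B, Δdeposits = 0.
Δrequired reserves = 2% × 0 = 0.
Δexcess reserves = Δreserves − Δrequired = +$724B − (0) = +$724 billion.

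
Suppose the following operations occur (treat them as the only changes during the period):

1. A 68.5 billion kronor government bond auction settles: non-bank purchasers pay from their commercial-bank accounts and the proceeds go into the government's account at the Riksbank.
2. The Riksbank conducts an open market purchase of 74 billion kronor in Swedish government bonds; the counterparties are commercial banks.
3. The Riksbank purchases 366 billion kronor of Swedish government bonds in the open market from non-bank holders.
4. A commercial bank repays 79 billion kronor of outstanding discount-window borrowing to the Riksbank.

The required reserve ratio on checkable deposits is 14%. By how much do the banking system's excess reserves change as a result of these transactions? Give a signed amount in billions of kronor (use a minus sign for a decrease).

+250.85 billion

Government account inflow 68.5 billion kronor: reserves −68.5B, deposits −68.5B.
OMO purchase (from banks) 74 billion kronor: reserves +74B, deposits 0.
Asset purchase (from non-banks) 366 billion kronor: reserves +366B, deposits +366B.
Discount-window repayment 79 billion kronor: reserves −79B, deposits 0.
Totals: Δreserves = +292.5B, Δdeposits = +297.5B.
Δrequired reserves = 14% × +297.5B = +41.65B.
Δexcess reserves = Δreserves − Δrequired = +292.5B − (+41.65B) = +250.85 billion.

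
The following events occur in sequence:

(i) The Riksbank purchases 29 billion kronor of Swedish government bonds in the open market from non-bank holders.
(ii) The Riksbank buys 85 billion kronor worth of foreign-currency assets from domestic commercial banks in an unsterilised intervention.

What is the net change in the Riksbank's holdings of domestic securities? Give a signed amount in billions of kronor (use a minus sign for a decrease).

+29 billion

Riksbank balance sheet:
  Assets:      Securities +29B, Foreign assets +85B
  Liabilities: Bank reserves +114B
So the change in the Riksbank's holdings of domestic securities is +29 billion.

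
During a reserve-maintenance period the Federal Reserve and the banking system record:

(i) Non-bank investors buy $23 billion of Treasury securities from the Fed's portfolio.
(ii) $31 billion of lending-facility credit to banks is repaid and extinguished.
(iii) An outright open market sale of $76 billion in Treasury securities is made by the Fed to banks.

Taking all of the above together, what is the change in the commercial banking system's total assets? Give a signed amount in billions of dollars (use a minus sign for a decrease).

-$54 billion

Asset sale (to non-banks) $23 billion: bank balance sheets shrink → −$23B.
Discount-window repayment $31 billion: bank balance sheets shrink → −$31B.
OMO sale (to banks) $76 billion: just an asset swap on bank balance sheets → 0.
Net: −23 − 31 + 0 = -$54 billion.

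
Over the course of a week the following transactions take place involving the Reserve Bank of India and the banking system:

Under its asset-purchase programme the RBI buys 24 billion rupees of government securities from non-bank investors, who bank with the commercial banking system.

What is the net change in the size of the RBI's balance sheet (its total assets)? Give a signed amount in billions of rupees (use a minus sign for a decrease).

RBI balance sheet:
  Assets:      Securities +24B
  Liabilities: Bank reserves +24B
Commercial banking system:
  Assets:      Reserves at CB +24B
  Liabilities: Checkable deposits +24B
Change in total RBI assets = +24 billion.

+24 billion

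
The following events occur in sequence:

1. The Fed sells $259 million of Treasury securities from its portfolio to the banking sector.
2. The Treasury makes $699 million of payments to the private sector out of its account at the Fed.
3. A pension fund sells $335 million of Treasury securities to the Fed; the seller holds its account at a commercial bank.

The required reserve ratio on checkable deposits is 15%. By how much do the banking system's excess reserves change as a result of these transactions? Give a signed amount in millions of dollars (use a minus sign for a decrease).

+$619.9 million

OMO sale (to banks) $259 million: reserves −$259M, deposits 0.
Government spending $699 million: reserves +$699M, deposits +$699M.
Asset purchase (from non-banks) $335 million: reserves +$335M, deposits +$335M.
Totals: Δreserves = +$775M, Δdeposits = +$1034M.
Δrequired reserves = 15% × +$1034M = +$155.1M.
Δexcess reserves = Δreserves − Δrequired = +$775M − (+$155.1M) = +$619.9 million.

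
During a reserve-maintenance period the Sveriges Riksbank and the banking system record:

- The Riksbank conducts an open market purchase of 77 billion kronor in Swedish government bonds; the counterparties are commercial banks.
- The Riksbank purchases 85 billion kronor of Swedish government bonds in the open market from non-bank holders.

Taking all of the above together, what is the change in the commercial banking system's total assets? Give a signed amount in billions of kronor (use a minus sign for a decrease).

+85 billion

OMO purchase (from banks) 77 billion kronor: just an asset swap on bank balance sheets → 0.
Asset purchase (from non-banks) 85 billion kronor: bank balance sheets expand → +85B.
Net: 0 + 85 = +85 billion.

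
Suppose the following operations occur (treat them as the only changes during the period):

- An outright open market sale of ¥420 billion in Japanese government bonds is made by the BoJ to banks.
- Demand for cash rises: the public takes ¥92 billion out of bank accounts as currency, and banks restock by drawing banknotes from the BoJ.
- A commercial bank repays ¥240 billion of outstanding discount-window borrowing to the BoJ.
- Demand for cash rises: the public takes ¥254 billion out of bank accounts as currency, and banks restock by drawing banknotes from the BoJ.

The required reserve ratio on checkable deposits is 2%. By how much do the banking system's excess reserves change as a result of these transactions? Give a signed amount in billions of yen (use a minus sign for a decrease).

OMO sale (to banks) ¥420 billion: reserves −¥420B, deposits 0.
Currency withdrawal ¥92 billion: reserves −¥92B, deposits −¥92B.
Discount-window repayment ¥240 billion: reserves −¥240B, deposits 0.
Currency withdrawal ¥254 billion: reserves −¥254B, deposits −¥254B.
Totals: Δreserves = −¥1006B, Δdeposits = −¥346B.
Δrequired reserves = 2% × −¥346B = −¥6.92B.
Δexcess reserves = Δreserves − Δrequired = −¥1006B − (−¥6.92B) = -¥999.08 billion.

-¥999.08 billion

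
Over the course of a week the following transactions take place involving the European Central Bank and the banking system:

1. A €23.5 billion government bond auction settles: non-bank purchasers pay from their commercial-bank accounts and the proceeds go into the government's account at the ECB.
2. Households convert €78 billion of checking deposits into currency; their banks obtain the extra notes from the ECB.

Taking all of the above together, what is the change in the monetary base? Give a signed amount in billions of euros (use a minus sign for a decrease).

-€23.5 billion

ECB balance sheet:
  Assets:      no change
  Liabilities: Bank reserves −€101.5B, Currency in circulation +€78B, Government deposits +€23.5B
Commercial banking system:
  Assets:      Reserves at CB −€101.5B
  Liabilities: Checkable deposits −€101.5B
Monetary base = currency + reserves: +€78B + (−€101.5B) = -€23.5 billion.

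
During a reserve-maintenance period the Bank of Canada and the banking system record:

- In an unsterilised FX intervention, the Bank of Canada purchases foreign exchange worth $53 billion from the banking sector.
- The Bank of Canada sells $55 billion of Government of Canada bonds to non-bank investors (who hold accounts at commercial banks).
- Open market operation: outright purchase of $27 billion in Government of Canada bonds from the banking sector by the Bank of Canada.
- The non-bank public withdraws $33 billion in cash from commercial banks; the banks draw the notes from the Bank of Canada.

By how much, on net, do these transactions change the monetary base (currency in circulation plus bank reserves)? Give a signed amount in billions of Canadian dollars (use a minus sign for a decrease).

FX purchase $53 billion: Bank of Canada balance sheet expands → +$53B.
Asset sale (to non-banks) $55 billion: Bank of Canada balance sheet contracts → −$55B.
OMO purchase (from banks) $27 billion: Bank of Canada balance sheet expands → +$27B.
Currency withdrawal $33 billion: just a shift between currency and reserves — both are base money → 0.
Net: 53 − 55 + 27 + 0 = +$25 billion.

+$25 billion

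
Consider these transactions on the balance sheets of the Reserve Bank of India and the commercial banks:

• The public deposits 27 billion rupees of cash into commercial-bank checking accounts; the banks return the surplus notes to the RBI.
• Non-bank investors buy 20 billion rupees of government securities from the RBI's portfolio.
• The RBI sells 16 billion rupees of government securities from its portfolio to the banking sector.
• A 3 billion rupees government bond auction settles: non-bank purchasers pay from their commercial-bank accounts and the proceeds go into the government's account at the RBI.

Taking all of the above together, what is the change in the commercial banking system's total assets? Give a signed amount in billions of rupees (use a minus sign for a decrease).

+4 billion

RBI balance sheet:
  Assets:      Securities −36B
  Liabilities: Bank reserves −12B, Currency in circulation −27B, Government deposits +3B
Commercial banking system:
  Assets:      Reserves at CB −12B, Securities +16B
  Liabilities: Checkable deposits +4B
Change in total bank assets = +4 billion.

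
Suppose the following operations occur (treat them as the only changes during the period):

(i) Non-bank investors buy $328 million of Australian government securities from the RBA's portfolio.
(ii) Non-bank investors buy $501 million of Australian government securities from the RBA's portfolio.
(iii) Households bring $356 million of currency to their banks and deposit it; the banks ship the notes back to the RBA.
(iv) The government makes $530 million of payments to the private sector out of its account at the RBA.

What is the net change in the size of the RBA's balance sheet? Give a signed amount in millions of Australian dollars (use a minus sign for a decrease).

-$829 million

RBA balance sheet:
  Assets:      Securities −$829M
  Liabilities: Bank reserves +$57M, Currency in circulation −$356M, Government deposits −$530M
Change in total RBA assets = -$829 million.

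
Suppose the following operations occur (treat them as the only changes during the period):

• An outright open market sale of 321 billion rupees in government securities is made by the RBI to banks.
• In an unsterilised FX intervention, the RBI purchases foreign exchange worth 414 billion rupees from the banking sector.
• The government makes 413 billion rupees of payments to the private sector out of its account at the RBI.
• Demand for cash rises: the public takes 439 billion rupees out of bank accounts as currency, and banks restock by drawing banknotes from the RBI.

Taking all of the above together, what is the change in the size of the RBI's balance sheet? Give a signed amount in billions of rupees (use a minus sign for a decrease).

+93 billion

OMO sale (to banks) 321 billion rupees: an RBI asset is shed → −321B.
FX purchase 414 billion rupees: an RBI asset is acquired → +414B.
Government spending 413 billion rupees: only the composition of liabilities changes → 0.
Currency withdrawal 439 billion rupees: only the composition of liabilities changes → 0.
Net: −321 + 414 + 0 + 0 = +93 billion.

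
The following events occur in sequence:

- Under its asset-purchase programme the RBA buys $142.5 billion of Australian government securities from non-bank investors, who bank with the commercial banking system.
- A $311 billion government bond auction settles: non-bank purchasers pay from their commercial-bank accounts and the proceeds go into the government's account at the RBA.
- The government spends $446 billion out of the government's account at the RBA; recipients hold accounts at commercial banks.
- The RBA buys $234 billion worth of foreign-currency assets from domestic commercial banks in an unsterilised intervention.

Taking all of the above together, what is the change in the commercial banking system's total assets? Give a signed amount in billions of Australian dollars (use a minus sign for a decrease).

Asset purchase (from non-banks) $142.5 billion: bank balance sheets expand → +$142.5B.
Government account inflow $311 billion: bank balance sheets shrink → −$311B.
Government spending $446 billion: bank balance sheets expand → +$446B.
FX purchase $234 billion: just an asset swap on bank balance sheets → 0.
Net: 142.5 − 311 + 446 + 0 = +$277.5 billion.

+$277.5 billion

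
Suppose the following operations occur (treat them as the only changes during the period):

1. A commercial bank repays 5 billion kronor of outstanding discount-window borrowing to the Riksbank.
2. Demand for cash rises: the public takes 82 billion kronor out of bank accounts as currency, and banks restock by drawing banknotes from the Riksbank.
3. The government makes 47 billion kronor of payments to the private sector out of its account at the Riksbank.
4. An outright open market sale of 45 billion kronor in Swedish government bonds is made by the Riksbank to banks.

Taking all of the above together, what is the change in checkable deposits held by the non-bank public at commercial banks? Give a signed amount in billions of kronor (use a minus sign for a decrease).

Discount-window repayment 5 billion kronor: the counterparty is a bank, so public deposits are unchanged → 0.
Currency withdrawal 82 billion kronor: non-bank counterparties' bank balances fall → −82B.
Government spending 47 billion kronor: non-bank counterparties' bank balances rise → +47B.
OMO sale (to banks) 45 billion kronor: the counterparty is a bank, so public deposits are unchanged → 0.
Net: 0 − 82 + 47 + 0 = -35 billion.

-35 billion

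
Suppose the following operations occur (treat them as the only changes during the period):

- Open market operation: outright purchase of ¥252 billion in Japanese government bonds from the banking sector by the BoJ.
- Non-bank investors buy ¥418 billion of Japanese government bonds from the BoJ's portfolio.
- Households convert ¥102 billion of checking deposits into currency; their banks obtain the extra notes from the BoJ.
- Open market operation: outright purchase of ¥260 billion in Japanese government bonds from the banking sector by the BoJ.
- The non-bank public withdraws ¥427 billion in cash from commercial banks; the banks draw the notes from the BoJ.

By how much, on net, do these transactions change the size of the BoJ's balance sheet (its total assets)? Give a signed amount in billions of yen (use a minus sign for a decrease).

BoJ balance sheet:
  Assets:      Securities +¥94B
  Liabilities: Bank reserves −¥435B, Currency in circulation +¥529B
Change in total BoJ assets = +¥94 billion.

+¥94 billion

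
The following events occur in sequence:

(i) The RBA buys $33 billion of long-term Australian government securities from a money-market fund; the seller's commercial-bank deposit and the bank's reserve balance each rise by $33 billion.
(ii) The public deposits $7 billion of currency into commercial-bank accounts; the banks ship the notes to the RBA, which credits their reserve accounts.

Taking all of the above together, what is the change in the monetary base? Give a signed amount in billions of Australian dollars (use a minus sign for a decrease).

+$33 billion

RBA balance sheet:
  Assets:      Securities +$33B
  Liabilities: Bank reserves +$40B, Currency in circulation −$7B
Monetary base = currency + reserves: −$7B + (+$40B) = +$33 billion.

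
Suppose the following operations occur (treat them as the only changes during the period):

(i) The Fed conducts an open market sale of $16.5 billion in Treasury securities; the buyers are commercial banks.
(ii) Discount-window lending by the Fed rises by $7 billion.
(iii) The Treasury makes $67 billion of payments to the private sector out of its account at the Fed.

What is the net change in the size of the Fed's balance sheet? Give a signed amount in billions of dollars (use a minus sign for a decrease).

OMO sale (to banks) $16.5 billion: a Fed asset is shed → −$16.5B.
Discount-window loan $7 billion: a Fed asset is acquired → +$7B.
Government spending $67 billion: only the composition of liabilities changes → 0.
Net: −16.5 + 7 + 0 = -$9.5 billion.

-$9.5 billion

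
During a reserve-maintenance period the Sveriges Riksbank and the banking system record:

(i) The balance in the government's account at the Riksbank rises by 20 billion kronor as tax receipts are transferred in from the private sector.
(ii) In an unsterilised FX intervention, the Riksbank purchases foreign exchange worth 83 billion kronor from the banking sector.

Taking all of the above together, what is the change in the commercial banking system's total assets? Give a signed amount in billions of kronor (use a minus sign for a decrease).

Riksbank balance sheet:
  Assets:      Foreign assets +83B
  Liabilities: Bank reserves +63B, Government deposits +20B
Commercial banking system:
  Assets:      Reserves at CB +63B, Foreign assets −83B
  Liabilities: Checkable deposits −20B
Change in total bank assets = -20 billion.

-20 billion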